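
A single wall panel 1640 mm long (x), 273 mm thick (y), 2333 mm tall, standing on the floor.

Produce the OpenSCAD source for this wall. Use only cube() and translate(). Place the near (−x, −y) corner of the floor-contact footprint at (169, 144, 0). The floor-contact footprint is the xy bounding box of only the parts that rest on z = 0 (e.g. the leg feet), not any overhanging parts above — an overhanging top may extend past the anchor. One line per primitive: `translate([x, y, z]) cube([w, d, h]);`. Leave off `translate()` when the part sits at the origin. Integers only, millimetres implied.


translate([169, 144, 0]) cube([1640, 273, 2333]);


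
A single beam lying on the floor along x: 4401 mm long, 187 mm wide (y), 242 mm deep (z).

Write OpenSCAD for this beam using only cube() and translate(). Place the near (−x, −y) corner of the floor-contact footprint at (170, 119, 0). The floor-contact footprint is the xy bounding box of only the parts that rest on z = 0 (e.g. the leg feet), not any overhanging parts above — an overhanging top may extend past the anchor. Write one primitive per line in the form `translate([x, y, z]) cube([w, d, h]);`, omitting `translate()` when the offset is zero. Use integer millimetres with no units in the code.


translate([170, 119, 0]) cube([4401, 187, 242]);


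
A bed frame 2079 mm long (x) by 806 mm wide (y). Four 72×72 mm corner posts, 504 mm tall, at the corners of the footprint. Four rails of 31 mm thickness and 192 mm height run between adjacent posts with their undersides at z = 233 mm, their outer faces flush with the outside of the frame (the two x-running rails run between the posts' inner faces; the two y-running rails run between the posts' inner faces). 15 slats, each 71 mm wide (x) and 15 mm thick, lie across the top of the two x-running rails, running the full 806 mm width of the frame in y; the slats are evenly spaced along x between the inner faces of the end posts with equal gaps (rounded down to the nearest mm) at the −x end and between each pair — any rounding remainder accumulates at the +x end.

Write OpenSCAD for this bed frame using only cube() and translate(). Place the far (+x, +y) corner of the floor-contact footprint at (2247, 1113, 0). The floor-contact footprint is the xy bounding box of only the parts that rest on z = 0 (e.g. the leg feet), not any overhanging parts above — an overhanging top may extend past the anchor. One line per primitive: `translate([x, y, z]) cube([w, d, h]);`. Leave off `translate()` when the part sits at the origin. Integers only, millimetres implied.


// slat z = rail_z + rail_h = 233 + 192 = 425
// slat gap = ⌊(1935 − 15·71) / 16⌋ = 54
translate([168, 307, 0]) cube([72, 72, 504]);
translate([168, 1041, 0]) cube([72, 72, 504]);
translate([2175, 307, 0]) cube([72, 72, 504]);
translate([2175, 1041, 0]) cube([72, 72, 504]);
translate([240, 307, 233]) cube([1935, 31, 192]);
translate([240, 1082, 233]) cube([1935, 31, 192]);
translate([168, 379, 233]) cube([31, 662, 192]);
translate([2216, 379, 233]) cube([31, 662, 192]);
translate([294, 307, 425]) cube([71, 806, 15]);
translate([419, 307, 425]) cube([71, 806, 15]);
translate([544, 307, 425]) cube([71, 806, 15]);
translate([669, 307, 425]) cube([71, 806, 15]);
translate([794, 307, 425]) cube([71, 806, 15]);
translate([919, 307, 425]) cube([71, 806, 15]);
translate([1044, 307, 425]) cube([71, 806, 15]);
translate([1169, 307, 425]) cube([71, 806, 15]);
translate([1294, 307, 425]) cube([71, 806, 15]);
translate([1419, 307, 425]) cube([71, 806, 15]);
translate([1544, 307, 425]) cube([71, 806, 15]);
translate([1669, 307, 425]) cube([71, 806, 15]);
translate([1794, 307, 425]) cube([71, 806, 15]);
translate([1919, 307, 425]) cube([71, 806, 15]);
translate([2044, 307, 425]) cube([71, 806, 15]);


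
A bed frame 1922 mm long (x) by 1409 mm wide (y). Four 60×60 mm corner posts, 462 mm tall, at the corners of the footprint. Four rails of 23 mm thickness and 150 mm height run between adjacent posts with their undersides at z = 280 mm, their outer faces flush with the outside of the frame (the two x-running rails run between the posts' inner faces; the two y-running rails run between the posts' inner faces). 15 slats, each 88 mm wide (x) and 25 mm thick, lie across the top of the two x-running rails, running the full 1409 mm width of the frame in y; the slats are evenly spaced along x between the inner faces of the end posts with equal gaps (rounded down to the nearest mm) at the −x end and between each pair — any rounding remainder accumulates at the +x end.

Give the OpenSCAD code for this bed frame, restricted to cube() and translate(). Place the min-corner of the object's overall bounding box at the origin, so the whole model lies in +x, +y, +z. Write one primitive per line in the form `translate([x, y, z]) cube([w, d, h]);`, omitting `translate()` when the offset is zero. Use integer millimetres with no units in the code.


cube([60, 60, 462]);
translate([0, 1349, 0]) cube([60, 60, 462]);
translate([1862, 0, 0]) cube([60, 60, 462]);
translate([1862, 1349, 0]) cube([60, 60, 462]);
translate([60, 0, 280]) cube([1802, 23, 150]);
translate([60, 1386, 280]) cube([1802, 23, 150]);
translate([0, 60, 280]) cube([23, 1289, 150]);
translate([1899, 60, 280]) cube([23, 1289, 150]);
translate([90, 0, 430]) cube([88, 1409, 25]);
translate([208, 0, 430]) cube([88, 1409, 25]);
translate([326, 0, 430]) cube([88, 1409, 25]);
translate([444, 0, 430]) cube([88, 1409, 25]);
translate([562, 0, 430]) cube([88, 1409, 25]);
translate([680, 0, 430]) cube([88, 1409, 25]);
translate([798, 0, 430]) cube([88, 1409, 25]);
translate([916, 0, 430]) cube([88, 1409, 25]);
translate([1034, 0, 430]) cube([88, 1409, 25]);
translate([1152, 0, 430]) cube([88, 1409, 25]);
translate([1270, 0, 430]) cube([88, 1409, 25]);
translate([1388, 0, 430]) cube([88, 1409, 25]);
translate([1506, 0, 430]) cube([88, 1409, 25]);
translate([1624, 0, 430]) cube([88, 1409, 25]);
translate([1742, 0, 430]) cube([88, 1409, 25]);


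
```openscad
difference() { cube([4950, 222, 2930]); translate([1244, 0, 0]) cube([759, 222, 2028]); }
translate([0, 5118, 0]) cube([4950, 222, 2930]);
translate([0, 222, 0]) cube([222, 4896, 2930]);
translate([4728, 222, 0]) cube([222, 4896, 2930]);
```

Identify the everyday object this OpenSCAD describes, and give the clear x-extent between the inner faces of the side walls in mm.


A single room. The interior width is 4506 mm.

Four walls enclosing a rectangle with a door in the front wall — a room. Outside width 4950 minus two 222 mm walls gives 4506 mm.


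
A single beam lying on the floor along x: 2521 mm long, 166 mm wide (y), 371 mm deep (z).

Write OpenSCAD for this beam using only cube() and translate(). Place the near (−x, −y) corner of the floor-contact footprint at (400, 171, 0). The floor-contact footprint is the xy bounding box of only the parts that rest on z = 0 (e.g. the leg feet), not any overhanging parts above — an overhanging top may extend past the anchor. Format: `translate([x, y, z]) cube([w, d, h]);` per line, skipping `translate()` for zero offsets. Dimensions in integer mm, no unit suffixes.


translate([400, 171, 0]) cube([2521, 166, 371]);


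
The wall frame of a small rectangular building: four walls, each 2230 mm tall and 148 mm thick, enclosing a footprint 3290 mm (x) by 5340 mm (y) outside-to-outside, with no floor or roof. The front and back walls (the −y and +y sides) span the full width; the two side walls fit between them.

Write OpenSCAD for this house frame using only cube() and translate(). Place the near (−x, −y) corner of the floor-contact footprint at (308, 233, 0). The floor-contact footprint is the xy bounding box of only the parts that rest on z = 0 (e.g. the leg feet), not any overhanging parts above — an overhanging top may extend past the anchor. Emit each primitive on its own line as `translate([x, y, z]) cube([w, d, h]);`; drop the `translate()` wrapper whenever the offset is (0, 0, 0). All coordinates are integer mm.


translate([308, 233, 0]) cube([3290, 148, 2230]);
translate([308, 5425, 0]) cube([3290, 148, 2230]);
translate([308, 381, 0]) cube([148, 5044, 2230]);
translate([3450, 381, 0]) cube([148, 5044, 2230]);


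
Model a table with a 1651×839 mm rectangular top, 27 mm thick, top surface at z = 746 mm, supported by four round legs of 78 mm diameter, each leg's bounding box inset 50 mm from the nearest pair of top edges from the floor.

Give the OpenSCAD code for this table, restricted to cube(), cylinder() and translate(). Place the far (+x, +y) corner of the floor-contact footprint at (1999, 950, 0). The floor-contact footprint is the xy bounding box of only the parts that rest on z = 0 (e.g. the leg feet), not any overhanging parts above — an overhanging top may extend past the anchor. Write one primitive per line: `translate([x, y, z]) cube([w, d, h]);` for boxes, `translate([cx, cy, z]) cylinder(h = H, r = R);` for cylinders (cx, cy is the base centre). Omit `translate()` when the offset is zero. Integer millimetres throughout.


translate([398, 161, 719]) cube([1651, 839, 27]);
translate([487, 250, 0]) cylinder(h = 719, r = 39);
translate([1960, 250, 0]) cylinder(h = 719, r = 39);
translate([487, 911, 0]) cylinder(h = 719, r = 39);
translate([1960, 911, 0]) cylinder(h = 719, r = 39);


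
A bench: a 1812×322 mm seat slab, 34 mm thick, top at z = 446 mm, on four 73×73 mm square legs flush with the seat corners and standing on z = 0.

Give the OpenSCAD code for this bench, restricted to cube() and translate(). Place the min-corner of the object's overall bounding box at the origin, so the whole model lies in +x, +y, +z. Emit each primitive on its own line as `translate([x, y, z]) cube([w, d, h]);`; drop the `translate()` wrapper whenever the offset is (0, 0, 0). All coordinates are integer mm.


// leg_h = 446 − 34 = 412
translate([0, 0, 412]) cube([1812, 322, 34]);
cube([73, 73, 412]);
translate([0, 249, 0]) cube([73, 73, 412]);
translate([1739, 0, 0]) cube([73, 73, 412]);
translate([1739, 249, 0]) cube([73, 73, 412]);


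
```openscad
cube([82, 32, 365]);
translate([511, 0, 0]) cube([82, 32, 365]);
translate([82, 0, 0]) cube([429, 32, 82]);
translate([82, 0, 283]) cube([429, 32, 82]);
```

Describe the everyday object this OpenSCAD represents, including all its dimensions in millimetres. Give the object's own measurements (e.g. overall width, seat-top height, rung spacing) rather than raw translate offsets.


A rectangular picture frame lying in the x–z plane (depth along y). The opening is 429 mm wide (x) by 201 mm tall (z), surrounded by a border 82 mm wide on all four sides. The frame is 32 mm deep and is made of two full-height vertical stiles with two horizontal rails fitted between them.


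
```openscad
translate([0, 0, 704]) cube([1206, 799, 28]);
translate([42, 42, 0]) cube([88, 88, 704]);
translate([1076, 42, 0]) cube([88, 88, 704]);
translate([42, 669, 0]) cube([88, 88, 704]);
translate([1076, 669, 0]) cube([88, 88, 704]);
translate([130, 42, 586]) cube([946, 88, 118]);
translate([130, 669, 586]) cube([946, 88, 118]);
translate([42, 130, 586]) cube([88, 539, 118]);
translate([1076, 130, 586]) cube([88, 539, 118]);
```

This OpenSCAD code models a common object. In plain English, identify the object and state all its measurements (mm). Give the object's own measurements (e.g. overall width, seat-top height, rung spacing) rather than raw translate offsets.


A table: top 1206 mm (x) × 799 mm (y), 28 mm thick, upper face at z = 732 mm, on four 88×88 mm square legs, each inset 42 mm from the nearest pair of top edges from z = 0 to the bottom of the top. Four apron rails, 88 mm thick and 118 mm tall, run between adjacent legs with their top edges flush with the underside of the top and their outer faces flush with the legs' outer faces.


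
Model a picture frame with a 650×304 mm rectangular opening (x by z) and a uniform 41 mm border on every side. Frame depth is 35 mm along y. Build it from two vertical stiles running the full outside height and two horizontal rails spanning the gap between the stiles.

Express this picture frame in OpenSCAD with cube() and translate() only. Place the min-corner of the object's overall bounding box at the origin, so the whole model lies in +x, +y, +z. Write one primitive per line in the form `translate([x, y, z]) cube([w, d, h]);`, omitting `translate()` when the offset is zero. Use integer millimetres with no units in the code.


cube([41, 35, 386]);
translate([691, 0, 0]) cube([41, 35, 386]);
translate([41, 0, 0]) cube([650, 35, 41]);
translate([41, 0, 345]) cube([650, 35, 41]);


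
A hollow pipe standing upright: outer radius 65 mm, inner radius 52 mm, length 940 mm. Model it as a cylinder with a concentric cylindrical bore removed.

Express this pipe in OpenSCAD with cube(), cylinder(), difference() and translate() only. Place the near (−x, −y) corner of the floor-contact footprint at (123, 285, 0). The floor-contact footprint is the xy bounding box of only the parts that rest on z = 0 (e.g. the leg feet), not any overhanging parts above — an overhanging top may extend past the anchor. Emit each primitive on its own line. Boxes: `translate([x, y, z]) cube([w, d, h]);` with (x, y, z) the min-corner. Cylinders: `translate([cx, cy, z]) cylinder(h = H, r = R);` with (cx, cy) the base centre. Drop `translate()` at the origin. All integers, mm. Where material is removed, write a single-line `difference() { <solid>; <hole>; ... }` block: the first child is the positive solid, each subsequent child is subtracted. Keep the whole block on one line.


difference() { translate([188, 350, 0]) cylinder(h = 940, r = 65); translate([188, 350, 0]) cylinder(h = 940, r = 52); }


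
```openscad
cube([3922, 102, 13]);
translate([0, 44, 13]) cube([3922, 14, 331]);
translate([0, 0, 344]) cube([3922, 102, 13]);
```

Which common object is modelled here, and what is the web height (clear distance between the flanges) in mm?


An I-beam. The web height is 331 mm.

Two wide flanges with a thin centred web — an I-beam. Overall 357 mm minus two 13 mm flanges gives a web of 357 − 2·13 = 331 mm.


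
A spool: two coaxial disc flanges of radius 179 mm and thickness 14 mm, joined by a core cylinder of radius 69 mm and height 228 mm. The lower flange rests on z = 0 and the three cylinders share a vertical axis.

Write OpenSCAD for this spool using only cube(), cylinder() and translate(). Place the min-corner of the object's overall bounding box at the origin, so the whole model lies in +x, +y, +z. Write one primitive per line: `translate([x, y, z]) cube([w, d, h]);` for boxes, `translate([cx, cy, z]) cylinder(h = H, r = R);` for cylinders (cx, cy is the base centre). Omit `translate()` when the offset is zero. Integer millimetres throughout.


translate([179, 179, 0]) cylinder(h = 14, r = 179);
translate([179, 179, 14]) cylinder(h = 228, r = 69);
translate([179, 179, 242]) cylinder(h = 14, r = 179);


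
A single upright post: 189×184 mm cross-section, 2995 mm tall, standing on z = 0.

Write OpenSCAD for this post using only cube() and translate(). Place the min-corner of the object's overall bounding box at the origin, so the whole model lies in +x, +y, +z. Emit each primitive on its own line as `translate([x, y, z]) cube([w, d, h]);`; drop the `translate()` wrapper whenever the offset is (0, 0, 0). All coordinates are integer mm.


cube([189, 184, 2995]);


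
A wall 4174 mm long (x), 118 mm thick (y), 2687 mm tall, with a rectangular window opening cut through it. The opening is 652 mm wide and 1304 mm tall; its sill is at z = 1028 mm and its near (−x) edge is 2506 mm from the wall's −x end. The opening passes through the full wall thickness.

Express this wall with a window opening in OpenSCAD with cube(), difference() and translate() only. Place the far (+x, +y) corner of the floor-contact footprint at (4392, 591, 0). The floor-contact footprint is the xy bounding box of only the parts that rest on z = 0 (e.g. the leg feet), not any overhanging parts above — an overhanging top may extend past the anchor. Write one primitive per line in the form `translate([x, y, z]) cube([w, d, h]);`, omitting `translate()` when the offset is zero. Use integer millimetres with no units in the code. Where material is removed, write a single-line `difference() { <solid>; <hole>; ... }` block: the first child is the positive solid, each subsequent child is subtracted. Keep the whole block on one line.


difference() { translate([218, 473, 0]) cube([4174, 118, 2687]); translate([2724, 473, 1028]) cube([652, 118, 1304]); }


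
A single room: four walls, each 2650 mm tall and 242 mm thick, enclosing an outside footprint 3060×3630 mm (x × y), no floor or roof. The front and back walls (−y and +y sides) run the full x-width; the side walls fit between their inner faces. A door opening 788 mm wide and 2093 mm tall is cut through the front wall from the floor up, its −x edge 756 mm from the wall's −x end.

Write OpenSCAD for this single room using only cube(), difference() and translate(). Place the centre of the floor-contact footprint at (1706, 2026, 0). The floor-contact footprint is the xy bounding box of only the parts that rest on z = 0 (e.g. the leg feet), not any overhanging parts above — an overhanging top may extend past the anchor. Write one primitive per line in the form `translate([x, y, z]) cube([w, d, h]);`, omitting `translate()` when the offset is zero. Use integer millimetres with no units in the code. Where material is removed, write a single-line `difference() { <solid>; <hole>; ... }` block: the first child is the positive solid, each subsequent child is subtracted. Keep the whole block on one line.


difference() { translate([176, 211, 0]) cube([3060, 242, 2650]); translate([932, 211, 0]) cube([788, 242, 2093]); }
translate([176, 3599, 0]) cube([3060, 242, 2650]);
translate([176, 453, 0]) cube([242, 3146, 2650]);
translate([2994, 453, 0]) cube([242, 3146, 2650]);


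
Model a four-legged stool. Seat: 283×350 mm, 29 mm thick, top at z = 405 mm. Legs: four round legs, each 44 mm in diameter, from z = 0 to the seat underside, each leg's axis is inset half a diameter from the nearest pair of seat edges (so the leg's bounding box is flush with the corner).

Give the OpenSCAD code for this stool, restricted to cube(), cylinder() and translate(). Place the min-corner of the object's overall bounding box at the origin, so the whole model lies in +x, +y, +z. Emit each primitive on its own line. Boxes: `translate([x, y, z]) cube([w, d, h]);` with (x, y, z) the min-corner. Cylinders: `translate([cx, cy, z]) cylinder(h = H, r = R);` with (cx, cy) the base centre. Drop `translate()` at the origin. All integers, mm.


translate([0, 0, 376]) cube([283, 350, 29]);
translate([22, 22, 0]) cylinder(h = 376, r = 22);
translate([261, 22, 0]) cylinder(h = 376, r = 22);
translate([22, 328, 0]) cylinder(h = 376, r = 22);
translate([261, 328, 0]) cylinder(h = 376, r = 22);


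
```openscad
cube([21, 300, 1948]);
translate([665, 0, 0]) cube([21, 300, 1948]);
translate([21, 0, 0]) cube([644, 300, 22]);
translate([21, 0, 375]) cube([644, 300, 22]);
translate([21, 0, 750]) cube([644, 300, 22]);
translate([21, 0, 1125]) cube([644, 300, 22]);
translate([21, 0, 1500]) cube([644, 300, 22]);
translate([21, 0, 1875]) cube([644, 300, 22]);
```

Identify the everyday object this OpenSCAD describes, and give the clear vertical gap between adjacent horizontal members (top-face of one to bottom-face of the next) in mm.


A bookshelf. The clear shelf gap is 353 mm.

Two tall side panels with 6 horizontal boards between them — a bookshelf. The first two shelf undersides are at z = 0 and z = 375; with shelf thickness 22, the clear gap is 375 − 0 − 22 = 353 mm.


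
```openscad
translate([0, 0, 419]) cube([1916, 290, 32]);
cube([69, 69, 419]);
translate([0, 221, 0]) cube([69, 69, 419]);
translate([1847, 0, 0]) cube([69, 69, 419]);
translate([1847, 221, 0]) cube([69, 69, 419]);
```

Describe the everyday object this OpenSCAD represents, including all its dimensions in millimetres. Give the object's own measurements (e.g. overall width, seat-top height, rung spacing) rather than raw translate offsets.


A bench: a 1916×290 mm seat slab, 32 mm thick, top at z = 451 mm, on four 69×69 mm square legs flush with the seat corners and standing on z = 0.


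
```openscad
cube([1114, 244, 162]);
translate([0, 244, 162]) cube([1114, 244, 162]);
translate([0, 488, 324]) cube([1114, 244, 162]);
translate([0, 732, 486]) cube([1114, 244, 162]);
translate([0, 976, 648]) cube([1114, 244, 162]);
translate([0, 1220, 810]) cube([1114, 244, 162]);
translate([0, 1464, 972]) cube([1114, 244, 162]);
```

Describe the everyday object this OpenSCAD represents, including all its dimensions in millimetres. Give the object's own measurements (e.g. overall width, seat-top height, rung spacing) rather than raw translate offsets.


A straight staircase of 7 solid steps. Each step is 1114 mm wide (x), 244 mm deep (y, the going) and 162 mm tall (the rise). The first step rests on the floor; each subsequent step sits one going further in +y and one rise higher in +z, directly behind and above the previous step with no overlap.


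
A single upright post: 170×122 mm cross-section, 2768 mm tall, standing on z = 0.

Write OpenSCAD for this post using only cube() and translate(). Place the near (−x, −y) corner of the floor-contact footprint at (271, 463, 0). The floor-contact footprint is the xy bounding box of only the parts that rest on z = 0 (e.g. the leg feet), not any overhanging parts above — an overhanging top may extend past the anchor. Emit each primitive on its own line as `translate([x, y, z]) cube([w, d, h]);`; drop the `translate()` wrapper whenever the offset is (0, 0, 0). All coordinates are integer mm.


translate([271, 463, 0]) cube([170, 122, 2768]);


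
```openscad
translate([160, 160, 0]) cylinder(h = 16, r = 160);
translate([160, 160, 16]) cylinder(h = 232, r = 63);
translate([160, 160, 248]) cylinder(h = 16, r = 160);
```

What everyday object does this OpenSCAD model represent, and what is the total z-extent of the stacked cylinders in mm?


A spool. The overall height is 264 mm.

Three coaxial cylinders, large–small–large — a spool. Two 16 mm flanges and a 232 mm core give 16 + 232 + 16 = 264 mm.


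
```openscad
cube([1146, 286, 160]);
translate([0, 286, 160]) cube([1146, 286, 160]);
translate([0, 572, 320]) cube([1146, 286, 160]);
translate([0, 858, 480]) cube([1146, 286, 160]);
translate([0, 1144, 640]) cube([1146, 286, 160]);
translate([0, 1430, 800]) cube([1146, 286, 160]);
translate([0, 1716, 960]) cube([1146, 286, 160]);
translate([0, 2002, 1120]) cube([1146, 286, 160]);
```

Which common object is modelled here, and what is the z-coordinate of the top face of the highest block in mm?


A staircase. The total rise is 1280 mm.

8 identical blocks, each offset up and back from the previous — a staircase. Each step is 160 mm tall and there are 8 of them, so the total rise is 8 × 160 = 1280 mm.


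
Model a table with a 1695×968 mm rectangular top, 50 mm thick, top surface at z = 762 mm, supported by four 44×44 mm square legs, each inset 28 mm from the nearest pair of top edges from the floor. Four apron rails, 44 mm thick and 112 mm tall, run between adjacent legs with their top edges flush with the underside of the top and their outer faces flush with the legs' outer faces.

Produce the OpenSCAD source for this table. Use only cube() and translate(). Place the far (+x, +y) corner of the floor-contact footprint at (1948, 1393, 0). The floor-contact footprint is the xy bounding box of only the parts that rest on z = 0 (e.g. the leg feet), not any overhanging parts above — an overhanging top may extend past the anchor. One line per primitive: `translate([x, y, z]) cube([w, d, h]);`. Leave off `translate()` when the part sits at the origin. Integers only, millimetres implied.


// leg_h = 762 - 50 = 712
// apron z = 712 - 112 = 600
translate([281, 453, 712]) cube([1695, 968, 50]);
translate([309, 481, 0]) cube([44, 44, 712]);
translate([1904, 481, 0]) cube([44, 44, 712]);
translate([309, 1349, 0]) cube([44, 44, 712]);
translate([1904, 1349, 0]) cube([44, 44, 712]);
translate([353, 481, 600]) cube([1551, 44, 112]);
translate([353, 1349, 600]) cube([1551, 44, 112]);
translate([309, 525, 600]) cube([44, 824, 112]);
translate([1904, 525, 600]) cube([44, 824, 112]);


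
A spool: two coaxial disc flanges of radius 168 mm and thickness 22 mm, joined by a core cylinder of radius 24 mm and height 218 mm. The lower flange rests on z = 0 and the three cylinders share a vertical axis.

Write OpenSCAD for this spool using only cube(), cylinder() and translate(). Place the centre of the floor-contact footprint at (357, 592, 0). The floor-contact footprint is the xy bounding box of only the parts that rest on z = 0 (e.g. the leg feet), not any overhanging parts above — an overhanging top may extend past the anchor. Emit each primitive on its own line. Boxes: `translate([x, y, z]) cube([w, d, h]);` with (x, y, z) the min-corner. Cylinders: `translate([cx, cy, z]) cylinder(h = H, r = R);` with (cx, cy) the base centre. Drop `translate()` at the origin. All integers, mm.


translate([357, 592, 0]) cylinder(h = 22, r = 168);
translate([357, 592, 22]) cylinder(h = 218, r = 24);
translate([357, 592, 240]) cylinder(h = 22, r = 168);


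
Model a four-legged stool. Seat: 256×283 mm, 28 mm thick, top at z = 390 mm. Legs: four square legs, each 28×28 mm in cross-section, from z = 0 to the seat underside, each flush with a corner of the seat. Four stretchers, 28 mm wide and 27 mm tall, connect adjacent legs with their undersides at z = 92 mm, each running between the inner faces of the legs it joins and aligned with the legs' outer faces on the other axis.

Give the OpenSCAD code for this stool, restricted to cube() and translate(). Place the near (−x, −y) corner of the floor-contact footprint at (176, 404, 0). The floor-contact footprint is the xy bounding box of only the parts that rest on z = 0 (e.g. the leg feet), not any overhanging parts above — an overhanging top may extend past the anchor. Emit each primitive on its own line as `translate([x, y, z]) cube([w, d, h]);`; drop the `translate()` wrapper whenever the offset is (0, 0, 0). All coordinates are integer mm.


translate([176, 404, 362]) cube([256, 283, 28]);
translate([176, 404, 0]) cube([28, 28, 362]);
translate([404, 404, 0]) cube([28, 28, 362]);
translate([176, 659, 0]) cube([28, 28, 362]);
translate([404, 659, 0]) cube([28, 28, 362]);
translate([204, 404, 92]) cube([200, 28, 27]);
translate([204, 659, 92]) cube([200, 28, 27]);
translate([176, 432, 92]) cube([28, 227, 27]);
translate([404, 432, 92]) cube([28, 227, 27]);


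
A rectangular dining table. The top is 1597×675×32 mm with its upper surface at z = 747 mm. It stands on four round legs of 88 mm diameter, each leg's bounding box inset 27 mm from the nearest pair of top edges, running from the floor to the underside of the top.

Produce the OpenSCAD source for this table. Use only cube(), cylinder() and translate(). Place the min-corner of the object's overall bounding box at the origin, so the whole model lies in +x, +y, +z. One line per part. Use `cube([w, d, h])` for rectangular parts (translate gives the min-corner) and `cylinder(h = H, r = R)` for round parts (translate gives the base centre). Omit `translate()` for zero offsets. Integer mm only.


translate([0, 0, 715]) cube([1597, 675, 32]);
translate([71, 71, 0]) cylinder(h = 715, r = 44);
translate([1526, 71, 0]) cylinder(h = 715, r = 44);
translate([71, 604, 0]) cylinder(h = 715, r = 44);
translate([1526, 604, 0]) cylinder(h = 715, r = 44);


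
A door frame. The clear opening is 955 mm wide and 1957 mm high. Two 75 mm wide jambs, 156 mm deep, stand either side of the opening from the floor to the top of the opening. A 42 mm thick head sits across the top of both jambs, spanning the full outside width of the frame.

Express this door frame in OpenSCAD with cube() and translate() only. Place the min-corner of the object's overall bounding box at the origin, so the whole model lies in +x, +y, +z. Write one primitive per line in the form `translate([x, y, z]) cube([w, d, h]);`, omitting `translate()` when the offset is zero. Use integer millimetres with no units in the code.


cube([75, 156, 1957]);
translate([1030, 0, 0]) cube([75, 156, 1957]);
translate([0, 0, 1957]) cube([1105, 156, 42]);


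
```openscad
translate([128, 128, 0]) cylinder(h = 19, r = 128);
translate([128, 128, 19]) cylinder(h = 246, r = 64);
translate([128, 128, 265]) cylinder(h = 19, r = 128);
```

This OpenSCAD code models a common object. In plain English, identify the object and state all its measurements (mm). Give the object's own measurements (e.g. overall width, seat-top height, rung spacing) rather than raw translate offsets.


A spool: two coaxial disc flanges of radius 128 mm and thickness 19 mm, joined by a core cylinder of radius 64 mm and height 246 mm. The lower flange rests on z = 0 and the three cylinders share a vertical axis.


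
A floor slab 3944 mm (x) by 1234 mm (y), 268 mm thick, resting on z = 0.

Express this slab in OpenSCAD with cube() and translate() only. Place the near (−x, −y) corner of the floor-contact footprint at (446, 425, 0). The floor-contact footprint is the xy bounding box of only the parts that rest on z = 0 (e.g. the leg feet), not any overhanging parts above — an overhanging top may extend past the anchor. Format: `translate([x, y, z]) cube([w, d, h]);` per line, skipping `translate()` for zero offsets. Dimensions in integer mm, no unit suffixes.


translate([446, 425, 0]) cube([3944, 1234, 268]);


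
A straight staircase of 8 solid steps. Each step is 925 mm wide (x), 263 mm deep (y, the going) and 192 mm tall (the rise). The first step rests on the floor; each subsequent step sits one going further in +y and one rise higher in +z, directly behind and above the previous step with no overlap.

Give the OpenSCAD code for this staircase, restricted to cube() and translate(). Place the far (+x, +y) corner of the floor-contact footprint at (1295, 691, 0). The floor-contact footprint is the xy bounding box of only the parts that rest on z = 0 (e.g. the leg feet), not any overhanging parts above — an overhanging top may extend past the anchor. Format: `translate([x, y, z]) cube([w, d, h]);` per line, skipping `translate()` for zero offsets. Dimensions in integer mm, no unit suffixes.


translate([370, 428, 0]) cube([925, 263, 192]);
translate([370, 691, 192]) cube([925, 263, 192]);
translate([370, 954, 384]) cube([925, 263, 192]);
translate([370, 1217, 576]) cube([925, 263, 192]);
translate([370, 1480, 768]) cube([925, 263, 192]);
translate([370, 1743, 960]) cube([925, 263, 192]);
translate([370, 2006, 1152]) cube([925, 263, 192]);
translate([370, 2269, 1344]) cube([925, 263, 192]);


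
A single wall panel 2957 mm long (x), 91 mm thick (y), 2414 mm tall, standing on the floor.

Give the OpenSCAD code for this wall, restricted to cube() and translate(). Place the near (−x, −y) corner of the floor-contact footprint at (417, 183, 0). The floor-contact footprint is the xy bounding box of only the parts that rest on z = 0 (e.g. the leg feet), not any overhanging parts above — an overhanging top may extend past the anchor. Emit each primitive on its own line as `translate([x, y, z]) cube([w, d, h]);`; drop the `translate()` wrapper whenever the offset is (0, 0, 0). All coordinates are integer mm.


translate([417, 183, 0]) cube([2957, 91, 2414]);


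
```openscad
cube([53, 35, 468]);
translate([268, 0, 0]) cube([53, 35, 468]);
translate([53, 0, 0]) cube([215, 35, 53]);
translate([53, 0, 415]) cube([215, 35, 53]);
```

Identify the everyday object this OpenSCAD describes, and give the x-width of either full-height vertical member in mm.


A picture frame. The border width is 53 mm.

Four thin pieces enclosing a rectangular opening — a picture frame. The two full-height stiles are 468 mm tall; the top rail sits at z = 415 and is 53 mm tall, so the border above the opening is 468 − 415 = 53 mm, matching the stile x-width.


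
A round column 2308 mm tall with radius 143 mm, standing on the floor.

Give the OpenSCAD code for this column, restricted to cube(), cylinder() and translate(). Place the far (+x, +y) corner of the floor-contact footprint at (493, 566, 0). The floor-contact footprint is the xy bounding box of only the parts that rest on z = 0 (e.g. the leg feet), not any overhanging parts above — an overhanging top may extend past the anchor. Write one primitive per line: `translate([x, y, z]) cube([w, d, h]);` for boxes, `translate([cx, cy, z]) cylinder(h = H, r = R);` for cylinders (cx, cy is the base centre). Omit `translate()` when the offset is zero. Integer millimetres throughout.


translate([350, 423, 0]) cylinder(h = 2308, r = 143);


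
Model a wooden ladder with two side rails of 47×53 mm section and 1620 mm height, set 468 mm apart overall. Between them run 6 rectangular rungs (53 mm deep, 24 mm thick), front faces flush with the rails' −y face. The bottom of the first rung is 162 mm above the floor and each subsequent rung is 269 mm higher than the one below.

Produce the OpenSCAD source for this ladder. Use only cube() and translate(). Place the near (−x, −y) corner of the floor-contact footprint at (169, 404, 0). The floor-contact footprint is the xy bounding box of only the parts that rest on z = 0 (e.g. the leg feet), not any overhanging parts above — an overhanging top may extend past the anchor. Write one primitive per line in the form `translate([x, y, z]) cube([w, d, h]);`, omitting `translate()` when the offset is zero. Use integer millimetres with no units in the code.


translate([169, 404, 0]) cube([47, 53, 1620]);
translate([590, 404, 0]) cube([47, 53, 1620]);
translate([216, 404, 162]) cube([374, 53, 24]);
translate([216, 404, 431]) cube([374, 53, 24]);
translate([216, 404, 700]) cube([374, 53, 24]);
translate([216, 404, 969]) cube([374, 53, 24]);
translate([216, 404, 1238]) cube([374, 53, 24]);
translate([216, 404, 1507]) cube([374, 53, 24]);


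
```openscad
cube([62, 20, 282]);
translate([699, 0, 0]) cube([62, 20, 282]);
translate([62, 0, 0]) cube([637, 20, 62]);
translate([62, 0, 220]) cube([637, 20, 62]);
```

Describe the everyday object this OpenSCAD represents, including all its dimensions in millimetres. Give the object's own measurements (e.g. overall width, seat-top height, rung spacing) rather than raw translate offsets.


A rectangular picture frame lying in the x–z plane (depth along y). The opening is 637 mm wide (x) by 158 mm tall (z), surrounded by a border 62 mm wide on all four sides. The frame is 20 mm deep and is made of two full-height vertical stiles with two horizontal rails fitted between them.


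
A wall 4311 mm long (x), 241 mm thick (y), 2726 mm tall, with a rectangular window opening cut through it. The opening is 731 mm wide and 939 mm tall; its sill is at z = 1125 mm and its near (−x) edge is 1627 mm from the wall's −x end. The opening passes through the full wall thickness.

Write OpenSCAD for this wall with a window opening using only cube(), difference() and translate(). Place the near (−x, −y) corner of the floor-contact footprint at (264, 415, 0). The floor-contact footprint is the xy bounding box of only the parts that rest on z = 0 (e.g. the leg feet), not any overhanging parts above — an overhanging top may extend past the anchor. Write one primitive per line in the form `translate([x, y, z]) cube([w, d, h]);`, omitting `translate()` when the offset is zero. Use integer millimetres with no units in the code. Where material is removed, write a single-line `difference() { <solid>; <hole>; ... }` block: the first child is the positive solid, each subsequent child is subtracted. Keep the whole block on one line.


difference() { translate([264, 415, 0]) cube([4311, 241, 2726]); translate([1891, 415, 1125]) cube([731, 241, 939]); }


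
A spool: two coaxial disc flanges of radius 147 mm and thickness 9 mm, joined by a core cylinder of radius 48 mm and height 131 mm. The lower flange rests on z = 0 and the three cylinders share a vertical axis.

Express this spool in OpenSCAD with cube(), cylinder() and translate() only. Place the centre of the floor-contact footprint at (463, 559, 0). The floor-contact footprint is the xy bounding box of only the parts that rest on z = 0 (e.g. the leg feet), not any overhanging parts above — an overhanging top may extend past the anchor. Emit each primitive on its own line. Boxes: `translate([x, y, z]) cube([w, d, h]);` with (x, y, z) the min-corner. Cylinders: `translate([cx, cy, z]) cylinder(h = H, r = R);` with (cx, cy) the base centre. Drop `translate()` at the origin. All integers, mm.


translate([463, 559, 0]) cylinder(h = 9, r = 147);
translate([463, 559, 9]) cylinder(h = 131, r = 48);
translate([463, 559, 140]) cylinder(h = 9, r = 147);


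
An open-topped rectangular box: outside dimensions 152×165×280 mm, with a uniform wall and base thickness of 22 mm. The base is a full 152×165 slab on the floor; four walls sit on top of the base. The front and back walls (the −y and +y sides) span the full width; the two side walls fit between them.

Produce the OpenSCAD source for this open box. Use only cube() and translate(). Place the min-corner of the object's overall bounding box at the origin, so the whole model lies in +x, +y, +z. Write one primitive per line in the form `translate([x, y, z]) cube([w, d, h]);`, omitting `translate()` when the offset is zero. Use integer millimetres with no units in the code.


cube([152, 165, 22]);
translate([0, 0, 22]) cube([152, 22, 258]);
translate([0, 143, 22]) cube([152, 22, 258]);
translate([0, 22, 22]) cube([22, 121, 258]);
translate([130, 22, 22]) cube([22, 121, 258]);


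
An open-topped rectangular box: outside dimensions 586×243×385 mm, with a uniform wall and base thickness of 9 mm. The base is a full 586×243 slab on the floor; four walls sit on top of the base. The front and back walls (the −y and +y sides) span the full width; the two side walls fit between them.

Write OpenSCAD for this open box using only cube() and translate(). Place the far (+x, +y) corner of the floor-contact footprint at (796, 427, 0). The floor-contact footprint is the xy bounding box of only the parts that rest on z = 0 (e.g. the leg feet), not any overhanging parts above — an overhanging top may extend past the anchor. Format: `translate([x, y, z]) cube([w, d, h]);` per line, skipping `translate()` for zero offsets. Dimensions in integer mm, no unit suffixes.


translate([210, 184, 0]) cube([586, 243, 9]);
translate([210, 184, 9]) cube([586, 9, 376]);
translate([210, 418, 9]) cube([586, 9, 376]);
translate([210, 193, 9]) cube([9, 225, 376]);
translate([787, 193, 9]) cube([9, 225, 376]);


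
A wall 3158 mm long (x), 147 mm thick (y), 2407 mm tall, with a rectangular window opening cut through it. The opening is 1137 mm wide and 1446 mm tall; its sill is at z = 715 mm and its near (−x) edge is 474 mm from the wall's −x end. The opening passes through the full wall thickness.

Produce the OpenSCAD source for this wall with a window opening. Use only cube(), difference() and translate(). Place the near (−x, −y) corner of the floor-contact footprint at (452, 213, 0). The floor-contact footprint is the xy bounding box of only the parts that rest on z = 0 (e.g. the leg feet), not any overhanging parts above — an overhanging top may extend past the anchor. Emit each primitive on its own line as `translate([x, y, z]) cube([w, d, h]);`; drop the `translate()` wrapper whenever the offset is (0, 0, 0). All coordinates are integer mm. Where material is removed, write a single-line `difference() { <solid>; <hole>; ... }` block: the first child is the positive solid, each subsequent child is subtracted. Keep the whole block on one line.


difference() { translate([452, 213, 0]) cube([3158, 147, 2407]); translate([926, 213, 715]) cube([1137, 147, 1446]); }


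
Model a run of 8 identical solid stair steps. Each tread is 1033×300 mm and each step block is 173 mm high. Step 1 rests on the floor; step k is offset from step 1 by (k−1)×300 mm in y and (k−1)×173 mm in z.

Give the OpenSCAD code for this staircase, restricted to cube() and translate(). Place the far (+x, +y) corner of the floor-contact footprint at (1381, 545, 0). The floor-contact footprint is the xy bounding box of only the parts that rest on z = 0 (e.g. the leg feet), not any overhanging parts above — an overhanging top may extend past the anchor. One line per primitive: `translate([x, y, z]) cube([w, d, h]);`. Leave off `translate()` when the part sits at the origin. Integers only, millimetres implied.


translate([348, 245, 0]) cube([1033, 300, 173]);
translate([348, 545, 173]) cube([1033, 300, 173]);
translate([348, 845, 346]) cube([1033, 300, 173]);
translate([348, 1145, 519]) cube([1033, 300, 173]);
translate([348, 1445, 692]) cube([1033, 300, 173]);
translate([348, 1745, 865]) cube([1033, 300, 173]);
translate([348, 2045, 1038]) cube([1033, 300, 173]);
translate([348, 2345, 1211]) cube([1033, 300, 173]);
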